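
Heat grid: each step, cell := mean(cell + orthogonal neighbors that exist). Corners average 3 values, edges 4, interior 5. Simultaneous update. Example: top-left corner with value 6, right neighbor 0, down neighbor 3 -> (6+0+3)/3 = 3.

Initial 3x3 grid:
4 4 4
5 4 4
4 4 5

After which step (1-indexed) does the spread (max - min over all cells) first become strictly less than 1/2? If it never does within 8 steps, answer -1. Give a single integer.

Step 1: max=13/3, min=4, spread=1/3
  -> spread < 1/2 first at step 1
Step 2: max=1027/240, min=49/12, spread=47/240
Step 3: max=4621/1080, min=331/80, spread=61/432
Step 4: max=275837/64800, min=179633/43200, spread=511/5184
Step 5: max=16511089/3888000, min=10827851/2592000, spread=4309/62208
Step 6: max=988103633/233280000, min=217058099/51840000, spread=36295/746496
Step 7: max=59196243901/13996800000, min=39145649059/9331200000, spread=305773/8957952
Step 8: max=3547329511397/839808000000, min=2351469929473/559872000000, spread=2575951/107495424

Answer: 1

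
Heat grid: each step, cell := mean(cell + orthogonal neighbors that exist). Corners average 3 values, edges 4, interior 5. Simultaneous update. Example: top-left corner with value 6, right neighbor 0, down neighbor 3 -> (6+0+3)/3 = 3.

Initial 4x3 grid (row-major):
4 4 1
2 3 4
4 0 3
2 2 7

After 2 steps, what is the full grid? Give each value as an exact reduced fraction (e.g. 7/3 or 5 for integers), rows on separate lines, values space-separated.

Answer: 115/36 179/60 35/12
671/240 14/5 237/80
619/240 53/20 253/80
89/36 709/240 41/12

Derivation:
After step 1:
  10/3 3 3
  13/4 13/5 11/4
  2 12/5 7/2
  8/3 11/4 4
After step 2:
  115/36 179/60 35/12
  671/240 14/5 237/80
  619/240 53/20 253/80
  89/36 709/240 41/12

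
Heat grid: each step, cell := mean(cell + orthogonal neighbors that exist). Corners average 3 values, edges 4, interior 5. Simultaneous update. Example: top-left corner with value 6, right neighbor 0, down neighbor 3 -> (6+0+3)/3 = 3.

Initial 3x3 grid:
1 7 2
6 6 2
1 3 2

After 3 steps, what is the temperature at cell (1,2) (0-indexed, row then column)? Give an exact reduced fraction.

Step 1: cell (1,2) = 3
Step 2: cell (1,2) = 69/20
Step 3: cell (1,2) = 4033/1200
Full grid after step 3:
  4469/1080 13999/3600 508/135
  9041/2400 3767/1000 4033/1200
  3859/1080 5887/1800 1727/540

Answer: 4033/1200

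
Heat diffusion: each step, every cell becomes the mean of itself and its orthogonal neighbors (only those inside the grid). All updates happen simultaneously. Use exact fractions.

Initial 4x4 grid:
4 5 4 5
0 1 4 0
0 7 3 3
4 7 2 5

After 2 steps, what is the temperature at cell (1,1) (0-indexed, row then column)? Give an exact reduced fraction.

Answer: 283/100

Derivation:
Step 1: cell (1,1) = 17/5
Step 2: cell (1,1) = 283/100
Full grid after step 2:
  31/12 18/5 67/20 7/2
  13/5 283/100 171/50 223/80
  169/60 371/100 84/25 773/240
  137/36 991/240 983/240 31/9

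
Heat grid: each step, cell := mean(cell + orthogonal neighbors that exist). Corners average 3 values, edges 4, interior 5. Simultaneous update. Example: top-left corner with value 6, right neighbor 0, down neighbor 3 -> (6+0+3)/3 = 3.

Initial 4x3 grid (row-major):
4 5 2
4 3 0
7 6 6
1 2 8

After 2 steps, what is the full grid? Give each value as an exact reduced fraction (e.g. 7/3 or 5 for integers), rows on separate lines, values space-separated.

Answer: 37/9 413/120 103/36
127/30 383/100 821/240
257/60 443/100 1073/240
145/36 1063/240 175/36

Derivation:
After step 1:
  13/3 7/2 7/3
  9/2 18/5 11/4
  9/2 24/5 5
  10/3 17/4 16/3
After step 2:
  37/9 413/120 103/36
  127/30 383/100 821/240
  257/60 443/100 1073/240
  145/36 1063/240 175/36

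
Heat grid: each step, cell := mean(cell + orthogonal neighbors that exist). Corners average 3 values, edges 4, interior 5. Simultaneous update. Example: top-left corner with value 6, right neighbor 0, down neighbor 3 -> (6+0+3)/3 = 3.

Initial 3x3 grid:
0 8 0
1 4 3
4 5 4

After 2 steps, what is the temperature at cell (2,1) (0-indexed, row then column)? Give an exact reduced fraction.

Step 1: cell (2,1) = 17/4
Step 2: cell (2,1) = 947/240
Full grid after step 2:
  11/4 52/15 113/36
  767/240 329/100 877/240
  59/18 947/240 11/3

Answer: 947/240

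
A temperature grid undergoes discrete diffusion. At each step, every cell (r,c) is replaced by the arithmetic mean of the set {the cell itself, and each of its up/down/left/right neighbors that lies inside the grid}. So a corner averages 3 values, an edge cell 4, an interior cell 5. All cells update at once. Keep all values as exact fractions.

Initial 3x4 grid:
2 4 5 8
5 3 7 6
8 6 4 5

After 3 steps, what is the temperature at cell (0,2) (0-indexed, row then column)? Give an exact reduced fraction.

Answer: 3893/720

Derivation:
Step 1: cell (0,2) = 6
Step 2: cell (0,2) = 125/24
Step 3: cell (0,2) = 3893/720
Full grid after step 3:
  479/108 823/180 3893/720 619/108
  751/160 403/80 253/48 8371/1440
  2269/432 7459/1440 879/160 265/48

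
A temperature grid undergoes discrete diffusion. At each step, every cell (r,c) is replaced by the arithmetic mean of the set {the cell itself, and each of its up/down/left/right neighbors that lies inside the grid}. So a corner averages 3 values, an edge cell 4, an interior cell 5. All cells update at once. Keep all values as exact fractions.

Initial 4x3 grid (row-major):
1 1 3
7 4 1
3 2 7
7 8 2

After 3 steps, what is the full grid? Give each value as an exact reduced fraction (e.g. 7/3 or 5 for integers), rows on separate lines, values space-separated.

Answer: 437/144 41561/14400 71/27
187/50 9917/3000 23803/7200
5303/1200 6601/1500 28243/7200
3671/720 68411/14400 5069/1080

Derivation:
After step 1:
  3 9/4 5/3
  15/4 3 15/4
  19/4 24/5 3
  6 19/4 17/3
After step 2:
  3 119/48 23/9
  29/8 351/100 137/48
  193/40 203/50 1033/240
  31/6 1273/240 161/36
After step 3:
  437/144 41561/14400 71/27
  187/50 9917/3000 23803/7200
  5303/1200 6601/1500 28243/7200
  3671/720 68411/14400 5069/1080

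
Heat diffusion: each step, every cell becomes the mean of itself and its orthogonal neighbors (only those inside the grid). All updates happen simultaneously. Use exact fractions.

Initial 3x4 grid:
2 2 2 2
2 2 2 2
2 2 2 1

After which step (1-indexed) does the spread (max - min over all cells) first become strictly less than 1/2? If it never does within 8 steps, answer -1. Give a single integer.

Step 1: max=2, min=5/3, spread=1/3
  -> spread < 1/2 first at step 1
Step 2: max=2, min=31/18, spread=5/18
Step 3: max=2, min=391/216, spread=41/216
Step 4: max=2, min=47623/25920, spread=4217/25920
Step 5: max=14321/7200, min=2901251/1555200, spread=38417/311040
Step 6: max=285403/144000, min=175423789/93312000, spread=1903471/18662400
Step 7: max=8524241/4320000, min=10596450911/5598720000, spread=18038617/223948800
Step 8: max=764673241/388800000, min=638578217149/335923200000, spread=883978523/13436928000

Answer: 1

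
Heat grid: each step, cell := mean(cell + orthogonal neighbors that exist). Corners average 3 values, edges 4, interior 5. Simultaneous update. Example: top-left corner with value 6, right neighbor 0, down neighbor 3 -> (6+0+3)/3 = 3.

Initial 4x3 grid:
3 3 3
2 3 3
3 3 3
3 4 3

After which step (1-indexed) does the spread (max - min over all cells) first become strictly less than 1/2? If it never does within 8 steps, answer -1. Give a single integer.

Answer: 3

Derivation:
Step 1: max=10/3, min=8/3, spread=2/3
Step 2: max=787/240, min=329/120, spread=43/80
Step 3: max=6917/2160, min=3029/1080, spread=859/2160
  -> spread < 1/2 first at step 3
Step 4: max=81371/25920, min=18547/6480, spread=7183/25920
Step 5: max=4855729/1555200, min=559669/194400, spread=378377/1555200
Step 6: max=288635867/93312000, min=2119229/729000, spread=3474911/18662400
Step 7: max=17232461233/5598720000, min=1022528183/349920000, spread=174402061/1119744000
Step 8: max=1028606623187/335923200000, min=30841563491/10497600000, spread=1667063659/13436928000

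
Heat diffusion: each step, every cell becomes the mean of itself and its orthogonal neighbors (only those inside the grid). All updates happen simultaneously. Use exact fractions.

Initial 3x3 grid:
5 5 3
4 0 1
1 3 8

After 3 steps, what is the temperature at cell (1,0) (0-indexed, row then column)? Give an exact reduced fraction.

Step 1: cell (1,0) = 5/2
Step 2: cell (1,0) = 373/120
Step 3: cell (1,0) = 21911/7200
Full grid after step 3:
  7171/2160 46097/14400 769/240
  21911/7200 18689/6000 3731/1200
  3203/1080 10793/3600 191/60

Answer: 21911/7200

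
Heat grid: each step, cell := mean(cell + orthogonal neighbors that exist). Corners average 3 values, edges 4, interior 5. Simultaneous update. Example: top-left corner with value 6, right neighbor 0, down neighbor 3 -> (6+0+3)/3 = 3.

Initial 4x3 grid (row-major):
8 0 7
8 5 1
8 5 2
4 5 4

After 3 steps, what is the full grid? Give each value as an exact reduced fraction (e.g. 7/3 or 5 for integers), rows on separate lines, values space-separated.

Answer: 5659/1080 353/75 8143/2160
20269/3600 9053/2000 28663/7200
9757/1800 28889/6000 27703/7200
146/27 33143/7200 1769/432

Derivation:
After step 1:
  16/3 5 8/3
  29/4 19/5 15/4
  25/4 5 3
  17/3 9/2 11/3
After step 2:
  211/36 21/5 137/36
  679/120 124/25 793/240
  145/24 451/100 185/48
  197/36 113/24 67/18
After step 3:
  5659/1080 353/75 8143/2160
  20269/3600 9053/2000 28663/7200
  9757/1800 28889/6000 27703/7200
  146/27 33143/7200 1769/432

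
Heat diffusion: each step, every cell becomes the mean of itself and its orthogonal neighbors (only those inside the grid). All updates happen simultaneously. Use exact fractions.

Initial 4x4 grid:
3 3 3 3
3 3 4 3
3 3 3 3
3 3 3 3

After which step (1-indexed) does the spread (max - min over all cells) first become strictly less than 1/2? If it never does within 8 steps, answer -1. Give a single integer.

Answer: 1

Derivation:
Step 1: max=13/4, min=3, spread=1/4
  -> spread < 1/2 first at step 1
Step 2: max=161/50, min=3, spread=11/50
Step 3: max=7567/2400, min=3, spread=367/2400
Step 4: max=33971/10800, min=1813/600, spread=1337/10800
Step 5: max=1013669/324000, min=54469/18000, spread=33227/324000
Step 6: max=30374327/9720000, min=328049/108000, spread=849917/9720000
Step 7: max=908514347/291600000, min=4928533/1620000, spread=21378407/291600000
Step 8: max=27210462371/8748000000, min=1481688343/486000000, spread=540072197/8748000000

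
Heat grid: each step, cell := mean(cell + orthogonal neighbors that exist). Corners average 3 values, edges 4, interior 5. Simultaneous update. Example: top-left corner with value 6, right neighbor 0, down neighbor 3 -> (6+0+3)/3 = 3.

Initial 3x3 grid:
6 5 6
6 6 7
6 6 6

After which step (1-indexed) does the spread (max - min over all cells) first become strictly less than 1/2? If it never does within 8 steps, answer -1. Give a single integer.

Step 1: max=19/3, min=17/3, spread=2/3
Step 2: max=223/36, min=209/36, spread=7/18
  -> spread < 1/2 first at step 2
Step 3: max=2653/432, min=2531/432, spread=61/216
Step 4: max=31615/5184, min=30593/5184, spread=511/2592
Step 5: max=377557/62208, min=368939/62208, spread=4309/31104
Step 6: max=4515271/746496, min=4442681/746496, spread=36295/373248
Step 7: max=54053485/8957952, min=53441939/8957952, spread=305773/4478976
Step 8: max=647548495/107495424, min=642396593/107495424, spread=2575951/53747712

Answer: 2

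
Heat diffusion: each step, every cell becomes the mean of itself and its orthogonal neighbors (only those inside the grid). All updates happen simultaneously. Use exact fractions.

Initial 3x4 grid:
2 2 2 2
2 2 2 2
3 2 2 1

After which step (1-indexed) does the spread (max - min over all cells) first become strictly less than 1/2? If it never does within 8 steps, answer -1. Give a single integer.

Answer: 3

Derivation:
Step 1: max=7/3, min=5/3, spread=2/3
Step 2: max=41/18, min=31/18, spread=5/9
Step 3: max=937/432, min=791/432, spread=73/216
  -> spread < 1/2 first at step 3
Step 4: max=55427/25920, min=48253/25920, spread=3587/12960
Step 5: max=653477/311040, min=590683/311040, spread=31397/155520
Step 6: max=38879071/18662400, min=35770529/18662400, spread=1554271/9331200
Step 7: max=3087286493/1492992000, min=2884681507/1492992000, spread=101302493/746496000
Step 8: max=36827875739/17915904000, min=34835740261/17915904000, spread=996067739/8957952000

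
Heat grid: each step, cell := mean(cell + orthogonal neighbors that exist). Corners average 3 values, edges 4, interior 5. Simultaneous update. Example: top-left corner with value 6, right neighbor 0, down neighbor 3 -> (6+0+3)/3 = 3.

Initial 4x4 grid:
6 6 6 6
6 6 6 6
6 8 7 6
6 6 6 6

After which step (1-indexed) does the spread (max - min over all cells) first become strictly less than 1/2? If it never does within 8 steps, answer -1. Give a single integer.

Answer: 3

Derivation:
Step 1: max=33/5, min=6, spread=3/5
Step 2: max=163/25, min=6, spread=13/25
Step 3: max=15317/2400, min=1453/240, spread=787/2400
  -> spread < 1/2 first at step 3
Step 4: max=137057/21600, min=43903/7200, spread=1337/5400
Step 5: max=13680593/2160000, min=1322317/216000, spread=457423/2160000
Step 6: max=122866733/19440000, min=7964471/1296000, spread=849917/4860000
Step 7: max=3677792027/583200000, min=1197426133/194400000, spread=21378407/145800000
Step 8: max=110162645837/17496000000, min=36000785683/5832000000, spread=540072197/4374000000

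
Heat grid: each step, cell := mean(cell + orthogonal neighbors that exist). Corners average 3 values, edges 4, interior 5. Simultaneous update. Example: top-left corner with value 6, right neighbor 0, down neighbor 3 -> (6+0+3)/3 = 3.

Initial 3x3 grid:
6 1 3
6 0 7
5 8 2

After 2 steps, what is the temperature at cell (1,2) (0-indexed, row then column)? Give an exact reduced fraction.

Answer: 251/60

Derivation:
Step 1: cell (1,2) = 3
Step 2: cell (1,2) = 251/60
Full grid after step 2:
  133/36 149/40 55/18
  1159/240 179/50 251/60
  43/9 403/80 149/36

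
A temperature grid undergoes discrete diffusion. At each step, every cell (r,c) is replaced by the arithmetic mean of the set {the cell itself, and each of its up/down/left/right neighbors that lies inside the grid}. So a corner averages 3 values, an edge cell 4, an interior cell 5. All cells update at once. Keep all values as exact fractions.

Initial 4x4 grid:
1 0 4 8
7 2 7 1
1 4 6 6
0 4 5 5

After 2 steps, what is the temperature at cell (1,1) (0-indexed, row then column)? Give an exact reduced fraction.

Answer: 159/50

Derivation:
Step 1: cell (1,1) = 4
Step 2: cell (1,1) = 159/50
Full grid after step 2:
  43/18 79/24 89/24 175/36
  149/48 159/50 477/100 55/12
  649/240 77/20 9/2 157/30
  95/36 799/240 1151/240 89/18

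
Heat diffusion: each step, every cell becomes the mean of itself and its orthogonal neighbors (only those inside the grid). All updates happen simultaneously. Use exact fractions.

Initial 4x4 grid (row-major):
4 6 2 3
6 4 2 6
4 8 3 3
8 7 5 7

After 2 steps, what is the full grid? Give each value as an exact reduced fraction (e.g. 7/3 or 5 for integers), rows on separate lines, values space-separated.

Answer: 83/18 1067/240 859/240 125/36
323/60 223/50 391/100 919/240
169/30 281/50 461/100 349/80
119/18 721/120 217/40 61/12

Derivation:
After step 1:
  16/3 4 13/4 11/3
  9/2 26/5 17/5 7/2
  13/2 26/5 21/5 19/4
  19/3 7 11/2 5
After step 2:
  83/18 1067/240 859/240 125/36
  323/60 223/50 391/100 919/240
  169/30 281/50 461/100 349/80
  119/18 721/120 217/40 61/12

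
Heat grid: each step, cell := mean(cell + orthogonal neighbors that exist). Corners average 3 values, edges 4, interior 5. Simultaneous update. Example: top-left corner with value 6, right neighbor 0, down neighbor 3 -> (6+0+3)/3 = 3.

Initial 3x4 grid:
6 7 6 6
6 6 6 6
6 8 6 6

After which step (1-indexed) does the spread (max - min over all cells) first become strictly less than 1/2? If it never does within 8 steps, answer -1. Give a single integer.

Answer: 3

Derivation:
Step 1: max=20/3, min=6, spread=2/3
Step 2: max=197/30, min=6, spread=17/30
Step 3: max=871/135, min=437/72, spread=413/1080
  -> spread < 1/2 first at step 3
Step 4: max=25831/4050, min=18391/3000, spread=20063/81000
Step 5: max=6194471/972000, min=1991647/324000, spread=21953/97200
Step 6: max=184968677/29160000, min=15010771/2430000, spread=193577/1166400
Step 7: max=11077673443/1749600000, min=1804946953/291600000, spread=9919669/69984000
Step 8: max=663058244387/104976000000, min=13570935469/2187000000, spread=18645347/167961600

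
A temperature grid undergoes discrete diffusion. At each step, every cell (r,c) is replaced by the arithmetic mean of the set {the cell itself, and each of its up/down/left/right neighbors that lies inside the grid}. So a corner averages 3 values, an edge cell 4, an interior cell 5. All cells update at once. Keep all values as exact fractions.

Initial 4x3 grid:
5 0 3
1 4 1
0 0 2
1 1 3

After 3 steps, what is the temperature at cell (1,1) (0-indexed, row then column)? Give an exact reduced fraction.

Step 1: cell (1,1) = 6/5
Step 2: cell (1,1) = 53/25
Step 3: cell (1,1) = 2507/1500
Full grid after step 3:
  89/45 7903/3600 1043/540
  2231/1200 2507/1500 7093/3600
  4313/3600 9283/6000 1871/1200
  2449/2160 17597/14400 127/80

Answer: 2507/1500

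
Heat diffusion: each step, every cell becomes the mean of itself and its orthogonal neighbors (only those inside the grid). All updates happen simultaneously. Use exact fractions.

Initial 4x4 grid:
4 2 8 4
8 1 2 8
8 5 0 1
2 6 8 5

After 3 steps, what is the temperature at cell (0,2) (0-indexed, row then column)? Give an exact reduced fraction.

Step 1: cell (0,2) = 4
Step 2: cell (0,2) = 1093/240
Step 3: cell (0,2) = 30661/7200
Full grid after step 3:
  9631/2160 30949/7200 30661/7200 1241/270
  8341/1800 25117/6000 247/60 30031/7200
  8867/1800 3331/750 24151/6000 5891/1440
  553/108 8597/1800 1571/360 9037/2160

Answer: 30661/7200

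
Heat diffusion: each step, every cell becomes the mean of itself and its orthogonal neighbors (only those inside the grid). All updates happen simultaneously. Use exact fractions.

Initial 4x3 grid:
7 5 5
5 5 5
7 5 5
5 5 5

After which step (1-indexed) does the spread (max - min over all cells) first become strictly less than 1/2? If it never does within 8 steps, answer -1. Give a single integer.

Step 1: max=6, min=5, spread=1
Step 2: max=103/18, min=5, spread=13/18
Step 3: max=20057/3600, min=507/100, spread=361/720
Step 4: max=355969/64800, min=13861/2700, spread=4661/12960
  -> spread < 1/2 first at step 4
Step 5: max=17598863/3240000, min=5596621/1080000, spread=809/3240
Step 6: max=1260490399/233280000, min=50635301/9720000, spread=1809727/9331200
Step 7: max=75228447941/13996800000, min=381700573/72900000, spread=77677517/559872000
Step 8: max=4500938394319/839808000000, min=30619066451/5832000000, spread=734342603/6718464000

Answer: 4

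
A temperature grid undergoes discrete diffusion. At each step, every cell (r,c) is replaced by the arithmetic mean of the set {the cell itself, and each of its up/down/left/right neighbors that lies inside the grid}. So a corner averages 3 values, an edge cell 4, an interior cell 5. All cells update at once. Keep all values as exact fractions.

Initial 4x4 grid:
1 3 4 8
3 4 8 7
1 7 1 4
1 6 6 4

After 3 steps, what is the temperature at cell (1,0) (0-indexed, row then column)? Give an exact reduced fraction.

Step 1: cell (1,0) = 9/4
Step 2: cell (1,0) = 151/48
Step 3: cell (1,0) = 22271/7200
Full grid after step 3:
  349/108 27521/7200 7477/1440 6019/1080
  22271/7200 6251/1500 14473/3000 1613/288
  5051/1440 11663/3000 7273/1500 34813/7200
  3749/1080 5999/1440 31363/7200 2563/540

Answer: 22271/7200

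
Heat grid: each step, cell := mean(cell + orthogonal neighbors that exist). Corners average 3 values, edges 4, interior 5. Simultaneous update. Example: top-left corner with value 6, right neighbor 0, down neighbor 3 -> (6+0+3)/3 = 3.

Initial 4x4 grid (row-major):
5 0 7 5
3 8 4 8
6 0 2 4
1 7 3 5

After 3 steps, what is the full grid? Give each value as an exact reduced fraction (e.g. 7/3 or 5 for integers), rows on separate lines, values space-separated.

After step 1:
  8/3 5 4 20/3
  11/2 3 29/5 21/4
  5/2 23/5 13/5 19/4
  14/3 11/4 17/4 4
After step 2:
  79/18 11/3 161/30 191/36
  41/12 239/50 413/100 337/60
  259/60 309/100 22/5 83/20
  119/36 61/15 17/5 13/3
After step 3:
  413/108 8191/1800 8311/1800 733/135
  3803/900 229/60 1822/375 8641/1800
  3179/900 1549/375 1917/500 37/8
  526/135 3119/900 81/20 713/180

Answer: 413/108 8191/1800 8311/1800 733/135
3803/900 229/60 1822/375 8641/1800
3179/900 1549/375 1917/500 37/8
526/135 3119/900 81/20 713/180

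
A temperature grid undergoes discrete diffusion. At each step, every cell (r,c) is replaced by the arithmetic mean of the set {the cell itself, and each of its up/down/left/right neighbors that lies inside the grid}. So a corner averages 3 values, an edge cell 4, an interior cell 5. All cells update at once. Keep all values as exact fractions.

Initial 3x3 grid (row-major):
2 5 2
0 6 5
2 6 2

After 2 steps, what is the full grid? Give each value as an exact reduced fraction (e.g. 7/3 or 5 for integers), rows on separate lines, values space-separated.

After step 1:
  7/3 15/4 4
  5/2 22/5 15/4
  8/3 4 13/3
After step 2:
  103/36 869/240 23/6
  119/40 92/25 989/240
  55/18 77/20 145/36

Answer: 103/36 869/240 23/6
119/40 92/25 989/240
55/18 77/20 145/36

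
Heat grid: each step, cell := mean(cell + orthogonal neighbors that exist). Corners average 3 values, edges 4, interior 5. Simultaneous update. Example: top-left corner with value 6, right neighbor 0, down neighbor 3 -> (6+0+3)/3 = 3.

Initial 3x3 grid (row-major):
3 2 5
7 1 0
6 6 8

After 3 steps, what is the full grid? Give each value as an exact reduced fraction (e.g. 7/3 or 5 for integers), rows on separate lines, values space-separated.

After step 1:
  4 11/4 7/3
  17/4 16/5 7/2
  19/3 21/4 14/3
After step 2:
  11/3 737/240 103/36
  1067/240 379/100 137/40
  95/18 389/80 161/36
After step 3:
  671/180 48199/14400 6737/2160
  61849/14400 23513/6000 8729/2400
  5251/1080 7361/1600 9187/2160

Answer: 671/180 48199/14400 6737/2160
61849/14400 23513/6000 8729/2400
5251/1080 7361/1600 9187/2160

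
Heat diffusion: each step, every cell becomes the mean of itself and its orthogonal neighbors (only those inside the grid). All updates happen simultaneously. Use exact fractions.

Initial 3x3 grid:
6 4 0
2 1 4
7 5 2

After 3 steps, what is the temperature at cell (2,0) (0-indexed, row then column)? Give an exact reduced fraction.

Answer: 8587/2160

Derivation:
Step 1: cell (2,0) = 14/3
Step 2: cell (2,0) = 149/36
Step 3: cell (2,0) = 8587/2160
Full grid after step 3:
  2569/720 43979/14400 3011/1080
  13301/3600 6741/2000 40879/14400
  8587/2160 50779/14400 3491/1080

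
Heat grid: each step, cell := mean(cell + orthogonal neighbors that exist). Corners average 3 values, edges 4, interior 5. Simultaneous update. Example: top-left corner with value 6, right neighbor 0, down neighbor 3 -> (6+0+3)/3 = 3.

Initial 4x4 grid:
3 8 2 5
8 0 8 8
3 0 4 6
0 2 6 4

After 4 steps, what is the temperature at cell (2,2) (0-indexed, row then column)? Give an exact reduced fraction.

Answer: 757937/180000

Derivation:
Step 1: cell (2,2) = 24/5
Step 2: cell (2,2) = 41/10
Step 3: cell (2,2) = 26711/6000
Step 4: cell (2,2) = 757937/180000
Full grid after step 4:
  10919/2592 249071/54000 17507/3600 23053/4320
  841289/216000 722777/180000 96253/20000 73523/14400
  656329/216000 642853/180000 757937/180000 1072349/216000
  179059/64800 10336/3375 108763/27000 59323/12960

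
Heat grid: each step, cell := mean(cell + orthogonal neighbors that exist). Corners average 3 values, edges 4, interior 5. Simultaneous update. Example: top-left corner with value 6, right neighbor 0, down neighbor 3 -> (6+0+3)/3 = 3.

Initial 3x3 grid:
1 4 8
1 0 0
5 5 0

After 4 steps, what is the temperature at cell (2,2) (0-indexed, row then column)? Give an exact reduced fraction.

Step 1: cell (2,2) = 5/3
Step 2: cell (2,2) = 37/18
Step 3: cell (2,2) = 499/216
Step 4: cell (2,2) = 30833/12960
Full grid after step 4:
  1357/540 49783/19200 22657/8640
  425897/172800 88807/36000 108143/43200
  62671/25920 207911/86400 30833/12960

Answer: 30833/12960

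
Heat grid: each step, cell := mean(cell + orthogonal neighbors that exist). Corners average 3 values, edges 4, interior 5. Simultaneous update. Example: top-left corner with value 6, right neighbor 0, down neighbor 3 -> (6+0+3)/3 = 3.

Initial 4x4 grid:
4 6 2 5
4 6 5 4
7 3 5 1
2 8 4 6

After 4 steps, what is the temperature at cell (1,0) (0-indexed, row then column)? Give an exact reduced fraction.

Step 1: cell (1,0) = 21/4
Step 2: cell (1,0) = 1123/240
Step 3: cell (1,0) = 7061/1440
Step 4: cell (1,0) = 204551/43200
Full grid after step 4:
  61619/12960 19673/4320 470033/108000 265753/64800
  204551/43200 846349/180000 775531/180000 900601/216000
  212231/43200 837877/180000 813331/180000 900313/216000
  313447/64800 104869/21600 483209/108000 283393/64800

Answer: 204551/43200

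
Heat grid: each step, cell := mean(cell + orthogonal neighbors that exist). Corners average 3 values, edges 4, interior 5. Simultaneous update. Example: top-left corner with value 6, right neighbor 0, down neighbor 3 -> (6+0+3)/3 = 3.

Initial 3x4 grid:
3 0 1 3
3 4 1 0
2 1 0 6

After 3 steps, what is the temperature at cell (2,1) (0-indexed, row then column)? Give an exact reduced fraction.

Answer: 313/160

Derivation:
Step 1: cell (2,1) = 7/4
Step 2: cell (2,1) = 151/80
Step 3: cell (2,1) = 313/160
Full grid after step 3:
  1511/720 899/480 479/288 3527/2160
  131/60 191/100 1037/600 2653/1440
  169/80 313/160 181/96 151/80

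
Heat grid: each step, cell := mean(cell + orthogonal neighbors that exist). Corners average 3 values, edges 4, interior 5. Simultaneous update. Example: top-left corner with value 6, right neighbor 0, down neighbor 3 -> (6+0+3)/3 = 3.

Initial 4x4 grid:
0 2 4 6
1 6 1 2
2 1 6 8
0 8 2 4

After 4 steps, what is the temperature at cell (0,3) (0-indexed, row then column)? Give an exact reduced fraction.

Step 1: cell (0,3) = 4
Step 2: cell (0,3) = 23/6
Step 3: cell (0,3) = 1393/360
Step 4: cell (0,3) = 40051/10800
Full grid after step 4:
  25981/10800 193727/72000 246359/72000 40051/10800
  171247/72000 90317/30000 34989/10000 96473/24000
  121657/43200 140291/45000 88961/22500 180221/43200
  23503/8100 151543/43200 170783/43200 14267/3240

Answer: 40051/10800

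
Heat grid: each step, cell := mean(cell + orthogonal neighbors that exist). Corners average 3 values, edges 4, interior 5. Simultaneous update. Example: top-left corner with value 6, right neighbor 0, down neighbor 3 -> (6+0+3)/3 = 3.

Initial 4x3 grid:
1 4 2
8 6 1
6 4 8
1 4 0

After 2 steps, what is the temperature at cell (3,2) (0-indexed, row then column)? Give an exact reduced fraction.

Step 1: cell (3,2) = 4
Step 2: cell (3,2) = 19/6
Full grid after step 2:
  77/18 871/240 59/18
  71/15 459/100 433/120
  289/60 409/100 171/40
  32/9 931/240 19/6

Answer: 19/6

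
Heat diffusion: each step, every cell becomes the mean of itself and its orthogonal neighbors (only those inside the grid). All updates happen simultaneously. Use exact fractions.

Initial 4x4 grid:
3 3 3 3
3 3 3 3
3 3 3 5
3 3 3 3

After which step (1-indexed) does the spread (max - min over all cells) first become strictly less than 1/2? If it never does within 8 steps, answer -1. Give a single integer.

Step 1: max=11/3, min=3, spread=2/3
Step 2: max=211/60, min=3, spread=31/60
Step 3: max=1831/540, min=3, spread=211/540
  -> spread < 1/2 first at step 3
Step 4: max=178843/54000, min=3, spread=16843/54000
Step 5: max=1596643/486000, min=13579/4500, spread=130111/486000
Step 6: max=47382367/14580000, min=817159/270000, spread=3255781/14580000
Step 7: max=1412553691/437400000, min=821107/270000, spread=82360351/437400000
Step 8: max=42117316891/13122000000, min=148306441/48600000, spread=2074577821/13122000000

Answer: 3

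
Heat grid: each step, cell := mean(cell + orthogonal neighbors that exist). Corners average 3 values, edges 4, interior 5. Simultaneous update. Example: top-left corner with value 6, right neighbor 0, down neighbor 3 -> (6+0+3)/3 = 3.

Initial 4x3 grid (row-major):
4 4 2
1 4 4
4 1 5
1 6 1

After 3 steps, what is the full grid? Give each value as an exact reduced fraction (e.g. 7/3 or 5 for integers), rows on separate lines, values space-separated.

Answer: 1093/360 24113/7200 443/135
3773/1200 1139/375 6197/1800
10019/3600 19729/6000 937/300
1325/432 42281/14400 485/144

Derivation:
After step 1:
  3 7/2 10/3
  13/4 14/5 15/4
  7/4 4 11/4
  11/3 9/4 4
After step 2:
  13/4 379/120 127/36
  27/10 173/50 379/120
  19/6 271/100 29/8
  23/9 167/48 3
After step 3:
  1093/360 24113/7200 443/135
  3773/1200 1139/375 6197/1800
  10019/3600 19729/6000 937/300
  1325/432 42281/14400 485/144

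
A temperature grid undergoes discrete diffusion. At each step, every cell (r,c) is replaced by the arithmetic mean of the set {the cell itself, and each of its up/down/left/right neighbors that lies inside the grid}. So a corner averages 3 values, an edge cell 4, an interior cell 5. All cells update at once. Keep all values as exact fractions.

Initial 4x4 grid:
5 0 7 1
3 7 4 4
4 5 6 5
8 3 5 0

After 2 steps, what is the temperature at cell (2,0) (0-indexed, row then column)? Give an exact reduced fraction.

Answer: 79/16

Derivation:
Step 1: cell (2,0) = 5
Step 2: cell (2,0) = 79/16
Full grid after step 2:
  73/18 853/240 347/80 7/2
  973/240 239/50 209/50 337/80
  79/16 481/100 457/100 187/48
  61/12 75/16 205/48 127/36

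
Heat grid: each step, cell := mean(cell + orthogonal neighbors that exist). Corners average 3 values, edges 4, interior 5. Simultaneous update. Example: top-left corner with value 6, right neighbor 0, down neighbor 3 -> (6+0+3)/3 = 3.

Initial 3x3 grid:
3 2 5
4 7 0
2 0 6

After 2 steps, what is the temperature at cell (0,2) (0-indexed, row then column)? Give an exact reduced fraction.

Answer: 133/36

Derivation:
Step 1: cell (0,2) = 7/3
Step 2: cell (0,2) = 133/36
Full grid after step 2:
  15/4 731/240 133/36
  29/10 191/50 343/120
  13/4 207/80 41/12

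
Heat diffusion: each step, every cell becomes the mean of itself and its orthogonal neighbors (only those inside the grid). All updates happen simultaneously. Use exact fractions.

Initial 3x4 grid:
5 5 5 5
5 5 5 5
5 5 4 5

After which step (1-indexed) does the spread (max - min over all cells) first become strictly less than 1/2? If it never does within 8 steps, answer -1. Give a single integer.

Step 1: max=5, min=14/3, spread=1/3
  -> spread < 1/2 first at step 1
Step 2: max=5, min=569/120, spread=31/120
Step 3: max=5, min=5189/1080, spread=211/1080
Step 4: max=8953/1800, min=523103/108000, spread=14077/108000
Step 5: max=536317/108000, min=4719593/972000, spread=5363/48600
Step 6: max=297131/60000, min=142059191/29160000, spread=93859/1166400
Step 7: max=480663533/97200000, min=8537725519/1749600000, spread=4568723/69984000
Step 8: max=14398381111/2916000000, min=513099564371/104976000000, spread=8387449/167961600

Answer: 1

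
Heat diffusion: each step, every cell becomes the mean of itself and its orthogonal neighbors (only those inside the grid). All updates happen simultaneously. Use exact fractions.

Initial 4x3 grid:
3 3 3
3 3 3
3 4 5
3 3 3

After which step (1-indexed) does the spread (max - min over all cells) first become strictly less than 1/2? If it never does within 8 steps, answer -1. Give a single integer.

Answer: 3

Derivation:
Step 1: max=15/4, min=3, spread=3/4
Step 2: max=871/240, min=3, spread=151/240
Step 3: max=3803/1080, min=733/240, spread=1009/2160
  -> spread < 1/2 first at step 3
Step 4: max=448781/129600, min=22367/7200, spread=1847/5184
Step 5: max=26648809/7776000, min=113089/36000, spread=444317/1555200
Step 6: max=1583988911/466560000, min=41108951/12960000, spread=4162667/18662400
Step 7: max=94403720749/27993600000, min=2483624909/777600000, spread=199728961/1119744000
Step 8: max=5632950169991/1679616000000, min=16651565059/5184000000, spread=1902744727/13436928000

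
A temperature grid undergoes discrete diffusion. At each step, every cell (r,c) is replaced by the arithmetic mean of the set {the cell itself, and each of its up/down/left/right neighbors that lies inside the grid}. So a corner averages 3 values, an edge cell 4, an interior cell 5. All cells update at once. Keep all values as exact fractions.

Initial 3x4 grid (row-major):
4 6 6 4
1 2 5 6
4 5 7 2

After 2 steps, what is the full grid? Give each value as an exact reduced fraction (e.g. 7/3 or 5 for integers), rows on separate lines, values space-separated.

Answer: 131/36 1033/240 1217/240 89/18
271/80 83/20 93/20 1187/240
127/36 983/240 389/80 14/3

Derivation:
After step 1:
  11/3 9/2 21/4 16/3
  11/4 19/5 26/5 17/4
  10/3 9/2 19/4 5
After step 2:
  131/36 1033/240 1217/240 89/18
  271/80 83/20 93/20 1187/240
  127/36 983/240 389/80 14/3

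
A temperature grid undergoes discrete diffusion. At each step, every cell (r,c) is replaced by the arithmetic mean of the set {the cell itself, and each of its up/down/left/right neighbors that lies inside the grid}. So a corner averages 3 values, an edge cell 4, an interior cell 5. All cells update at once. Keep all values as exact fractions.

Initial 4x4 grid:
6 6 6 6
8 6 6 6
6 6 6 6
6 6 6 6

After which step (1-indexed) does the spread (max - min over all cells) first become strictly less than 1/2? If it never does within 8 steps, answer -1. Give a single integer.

Step 1: max=20/3, min=6, spread=2/3
Step 2: max=391/60, min=6, spread=31/60
Step 3: max=3451/540, min=6, spread=211/540
  -> spread < 1/2 first at step 3
Step 4: max=340843/54000, min=6, spread=16843/54000
Step 5: max=3054643/486000, min=27079/4500, spread=130111/486000
Step 6: max=91122367/14580000, min=1627159/270000, spread=3255781/14580000
Step 7: max=2724753691/437400000, min=1631107/270000, spread=82360351/437400000
Step 8: max=81483316891/13122000000, min=294106441/48600000, spread=2074577821/13122000000

Answer: 3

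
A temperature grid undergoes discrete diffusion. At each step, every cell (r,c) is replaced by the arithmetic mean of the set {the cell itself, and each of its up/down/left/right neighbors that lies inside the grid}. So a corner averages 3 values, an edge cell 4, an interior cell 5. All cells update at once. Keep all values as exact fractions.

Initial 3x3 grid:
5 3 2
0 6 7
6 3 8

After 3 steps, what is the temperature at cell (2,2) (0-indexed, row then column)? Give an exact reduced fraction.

Answer: 1843/360

Derivation:
Step 1: cell (2,2) = 6
Step 2: cell (2,2) = 35/6
Step 3: cell (2,2) = 1843/360
Full grid after step 3:
  7693/2160 7447/1800 349/80
  58001/14400 25537/6000 24017/4800
  62/15 23417/4800 1843/360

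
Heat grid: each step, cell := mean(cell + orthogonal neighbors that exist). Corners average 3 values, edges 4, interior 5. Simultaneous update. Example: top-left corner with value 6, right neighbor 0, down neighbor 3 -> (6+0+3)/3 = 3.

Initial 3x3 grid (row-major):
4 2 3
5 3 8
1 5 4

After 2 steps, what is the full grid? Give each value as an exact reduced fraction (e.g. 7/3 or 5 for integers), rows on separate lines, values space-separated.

Answer: 119/36 39/10 71/18
911/240 93/25 191/40
61/18 1031/240 161/36

Derivation:
After step 1:
  11/3 3 13/3
  13/4 23/5 9/2
  11/3 13/4 17/3
After step 2:
  119/36 39/10 71/18
  911/240 93/25 191/40
  61/18 1031/240 161/36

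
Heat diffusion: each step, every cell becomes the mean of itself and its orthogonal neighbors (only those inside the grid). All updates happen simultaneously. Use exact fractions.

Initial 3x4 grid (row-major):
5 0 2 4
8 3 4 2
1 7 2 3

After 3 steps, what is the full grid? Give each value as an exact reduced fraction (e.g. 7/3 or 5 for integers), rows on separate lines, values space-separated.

After step 1:
  13/3 5/2 5/2 8/3
  17/4 22/5 13/5 13/4
  16/3 13/4 4 7/3
After step 2:
  133/36 103/30 77/30 101/36
  1099/240 17/5 67/20 217/80
  77/18 1019/240 731/240 115/36
After step 3:
  8429/2160 2357/720 547/180 5821/2160
  2297/576 2281/600 603/200 193/64
  4717/1080 5389/1440 4981/1440 3223/1080

Answer: 8429/2160 2357/720 547/180 5821/2160
2297/576 2281/600 603/200 193/64
4717/1080 5389/1440 4981/1440 3223/1080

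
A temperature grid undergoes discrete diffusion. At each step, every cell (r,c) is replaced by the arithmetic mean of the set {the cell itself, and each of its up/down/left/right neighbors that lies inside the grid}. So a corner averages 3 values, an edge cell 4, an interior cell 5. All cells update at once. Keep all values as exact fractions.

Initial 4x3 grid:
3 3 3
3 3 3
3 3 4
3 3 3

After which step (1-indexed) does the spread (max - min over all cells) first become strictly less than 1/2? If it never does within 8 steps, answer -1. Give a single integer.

Step 1: max=10/3, min=3, spread=1/3
  -> spread < 1/2 first at step 1
Step 2: max=391/120, min=3, spread=31/120
Step 3: max=3451/1080, min=3, spread=211/1080
Step 4: max=340897/108000, min=5447/1800, spread=14077/108000
Step 5: max=3056407/972000, min=327683/108000, spread=5363/48600
Step 6: max=91220809/29160000, min=182869/60000, spread=93859/1166400
Step 7: max=5459074481/1749600000, min=296936467/97200000, spread=4568723/69984000
Step 8: max=326708435629/104976000000, min=8929618889/2916000000, spread=8387449/167961600

Answer: 1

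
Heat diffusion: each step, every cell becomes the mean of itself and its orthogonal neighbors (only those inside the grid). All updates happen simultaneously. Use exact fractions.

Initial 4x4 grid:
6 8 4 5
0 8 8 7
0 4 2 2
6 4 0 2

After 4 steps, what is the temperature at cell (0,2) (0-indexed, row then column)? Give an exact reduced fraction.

Step 1: cell (0,2) = 25/4
Step 2: cell (0,2) = 1433/240
Step 3: cell (0,2) = 40841/7200
Step 4: cell (0,2) = 1165187/216000
Full grid after step 4:
  63089/12960 223919/43200 1165187/216000 173143/32400
  47189/10800 832663/180000 429601/90000 1016807/216000
  39661/10800 337807/90000 673337/180000 792311/216000
  105577/32400 69209/21600 331873/108000 195131/64800

Answer: 1165187/216000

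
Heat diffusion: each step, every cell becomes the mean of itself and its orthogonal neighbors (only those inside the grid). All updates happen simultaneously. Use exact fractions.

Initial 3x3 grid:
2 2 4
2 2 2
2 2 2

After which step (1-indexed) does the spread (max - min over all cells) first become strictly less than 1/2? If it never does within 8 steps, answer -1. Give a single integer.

Answer: 3

Derivation:
Step 1: max=8/3, min=2, spread=2/3
Step 2: max=23/9, min=2, spread=5/9
Step 3: max=257/108, min=2, spread=41/108
  -> spread < 1/2 first at step 3
Step 4: max=15091/6480, min=371/180, spread=347/1296
Step 5: max=884537/388800, min=3757/1800, spread=2921/15552
Step 6: max=52484539/23328000, min=457483/216000, spread=24611/186624
Step 7: max=3118082033/1399680000, min=10376741/4860000, spread=207329/2239488
Step 8: max=185991552451/83980800000, min=557201599/259200000, spread=1746635/26873856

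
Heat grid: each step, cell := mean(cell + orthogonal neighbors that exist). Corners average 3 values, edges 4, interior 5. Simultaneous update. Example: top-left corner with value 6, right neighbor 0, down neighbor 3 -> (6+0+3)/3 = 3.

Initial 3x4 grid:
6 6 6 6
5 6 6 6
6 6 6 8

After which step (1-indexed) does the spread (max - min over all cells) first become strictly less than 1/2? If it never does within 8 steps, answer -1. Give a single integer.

Step 1: max=20/3, min=17/3, spread=1
Step 2: max=59/9, min=1373/240, spread=601/720
Step 3: max=689/108, min=12523/2160, spread=419/720
Step 4: max=408733/64800, min=756161/129600, spread=4087/8640
  -> spread < 1/2 first at step 4
Step 5: max=24282737/3888000, min=45610819/7776000, spread=65659/172800
Step 6: max=1447441303/233280000, min=2750379881/466560000, spread=1926703/6220800
Step 7: max=86392822277/13996800000, min=165743427979/27993600000, spread=93896221/373248000
Step 8: max=5163044349943/839808000000, min=9980585601761/1679616000000, spread=61422773/298598400

Answer: 4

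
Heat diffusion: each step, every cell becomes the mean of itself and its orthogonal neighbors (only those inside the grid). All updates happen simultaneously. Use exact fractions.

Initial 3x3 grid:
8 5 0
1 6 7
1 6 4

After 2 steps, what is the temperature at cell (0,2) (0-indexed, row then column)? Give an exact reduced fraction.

Answer: 13/3

Derivation:
Step 1: cell (0,2) = 4
Step 2: cell (0,2) = 13/3
Full grid after step 2:
  161/36 221/48 13/3
  49/12 89/20 227/48
  131/36 211/48 85/18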